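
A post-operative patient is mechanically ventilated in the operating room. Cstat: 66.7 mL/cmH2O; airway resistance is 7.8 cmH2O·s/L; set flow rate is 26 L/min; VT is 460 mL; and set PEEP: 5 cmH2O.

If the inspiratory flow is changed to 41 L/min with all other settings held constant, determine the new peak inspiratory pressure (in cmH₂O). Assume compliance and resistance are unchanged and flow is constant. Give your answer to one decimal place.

17.2

Flow: 26 L/min ÷ 60 = 0.4333 L/s.
New flow: 41 L/min ÷ 60 = 0.6833 L/s.
PIP = Vt/C + R·V̇ + PEEP (constant-flow equation of motion).
Only the resistive term changes: ΔPIP = R × ΔV̇ = 7.8 × (0.6833 − 0.4333) = 7.8 × 0.25 = 1.95 cmH2O.
Original PIP = 460/66.7 + 7.8×0.4333 + 5 = 15.276 cmH2O; new PIP = 15.276 + (1.95) = 17.226 cmH2O.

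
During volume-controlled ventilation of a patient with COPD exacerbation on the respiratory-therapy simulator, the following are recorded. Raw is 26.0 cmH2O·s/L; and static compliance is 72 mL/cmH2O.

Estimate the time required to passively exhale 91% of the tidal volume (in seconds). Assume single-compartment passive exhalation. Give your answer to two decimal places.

4.51

τ = R × C = 26.0 × 72 mL/cmH2O = 26.0 × 0.072 L/cmH2O = 1.872 s.
Exhaled fraction f = 1 − e^(−t/τ) → t = −τ·ln(1 − f) = −1.872·ln(0.09) = 4.508 s.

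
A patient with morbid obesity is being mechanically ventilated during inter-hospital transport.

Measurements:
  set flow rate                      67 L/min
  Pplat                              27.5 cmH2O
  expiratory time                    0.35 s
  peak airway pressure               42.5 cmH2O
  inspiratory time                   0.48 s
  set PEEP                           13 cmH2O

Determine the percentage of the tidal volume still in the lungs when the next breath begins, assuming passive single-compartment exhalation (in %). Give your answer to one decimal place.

49.4

Flow: 67 L/min ÷ 60 = 1.1167 L/s.
Vt = flow × Ti = 1.1167 L/s × 0.48 s × 1000 mL/L = 536.02 mL.
R = (PIP − Pplat)/V̇ = (42.5 − 27.5) / 1.1167 = 15.0/1.1167 = 13.432 cmH2O·s/L.
C = Vt/(Pplat − PEEP) = 536.02 / (27.5 − 13) = 536.02/14.5 = 36.967 mL/cmH2O.
τ = R × C = 13.432 × 0.03697 L/cmH2O = 0.4966 s.
Fraction remaining at end-expiration = e^(−Te/τ) = e^(−0.35/0.4966) = 0.4942 → 49.42%.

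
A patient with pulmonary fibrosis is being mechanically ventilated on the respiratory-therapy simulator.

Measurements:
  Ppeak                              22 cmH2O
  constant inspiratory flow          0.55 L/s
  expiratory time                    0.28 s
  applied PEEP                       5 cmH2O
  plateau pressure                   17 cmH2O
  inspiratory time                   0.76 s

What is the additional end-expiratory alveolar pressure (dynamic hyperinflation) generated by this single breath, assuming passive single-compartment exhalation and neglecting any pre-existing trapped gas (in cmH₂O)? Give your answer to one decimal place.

5.0

Vt = flow × Ti = 0.55 L/s × 0.76 s × 1000 mL/L = 418.0 mL.
R = (PIP − Pplat)/V̇ = (22 − 17) / 0.55 = 5.0/0.55 = 9.091 cmH2O·s/L.
C = Vt/(Pplat − PEEP) = 418.0 / (17 − 5) = 418.0/12.0 = 34.833 mL/cmH2O.
τ = R × C = 9.091 × 0.03483 L/cmH2O = 0.3166 s.
Fraction remaining = e^(−Te/τ) = e^(−0.28/0.3166) = 0.413; trapped volume = 418.0 × 0.413 = 172.63 mL.
Additional alveolar pressure from trapping ≈ V_trapped / C = 172.63 / 34.833 = 4.956 cmH2O.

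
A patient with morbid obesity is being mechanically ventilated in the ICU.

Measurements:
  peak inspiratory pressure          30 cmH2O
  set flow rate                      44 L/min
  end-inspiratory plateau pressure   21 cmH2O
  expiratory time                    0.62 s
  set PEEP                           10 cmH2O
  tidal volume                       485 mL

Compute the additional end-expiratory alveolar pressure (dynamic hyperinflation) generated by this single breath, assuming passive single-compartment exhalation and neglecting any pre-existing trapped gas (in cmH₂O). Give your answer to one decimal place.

3.5

Flow: 44 L/min ÷ 60 = 0.7333 L/s.
R = (PIP − Pplat)/V̇ = (30 − 21) / 0.7333 = 9.0/0.7333 = 12.273 cmH2O·s/L.
C = Vt/(Pplat − PEEP) = 485.0 / (21 − 10) = 485.0/11.0 = 44.091 mL/cmH2O.
τ = R × C = 12.273 × 0.04409 L/cmH2O = 0.5411 s.
Fraction remaining = e^(−Te/τ) = e^(−0.62/0.5411) = 0.318; trapped volume = 485.0 × 0.318 = 154.23 mL.
Additional alveolar pressure from trapping ≈ V_trapped / C = 154.23 / 44.091 = 3.498 cmH2O.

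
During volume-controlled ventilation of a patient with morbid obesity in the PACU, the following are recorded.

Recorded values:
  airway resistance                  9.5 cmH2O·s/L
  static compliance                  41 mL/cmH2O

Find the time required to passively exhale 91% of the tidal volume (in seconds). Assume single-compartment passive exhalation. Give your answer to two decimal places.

0.94

τ = R × C = 9.5 × 41 mL/cmH2O = 9.5 × 0.041 L/cmH2O = 0.3895 s.
Exhaled fraction f = 1 − e^(−t/τ) → t = −τ·ln(1 − f) = −0.3895·ln(0.09) = 0.9379 s.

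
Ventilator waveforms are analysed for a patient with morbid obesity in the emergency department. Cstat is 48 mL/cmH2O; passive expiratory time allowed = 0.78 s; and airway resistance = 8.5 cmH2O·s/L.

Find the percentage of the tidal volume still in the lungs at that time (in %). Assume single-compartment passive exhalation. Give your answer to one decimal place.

14.8

τ = R × C = 8.5 × 48 mL/cmH2O = 8.5 × 0.048 L/cmH2O = 0.408 s.
Passive exhalation: V(t)/V₀ = e^(−t/τ) = e^(−0.78/0.408) = 0.1478.
Fraction remaining = 0.1478 → 14.78%.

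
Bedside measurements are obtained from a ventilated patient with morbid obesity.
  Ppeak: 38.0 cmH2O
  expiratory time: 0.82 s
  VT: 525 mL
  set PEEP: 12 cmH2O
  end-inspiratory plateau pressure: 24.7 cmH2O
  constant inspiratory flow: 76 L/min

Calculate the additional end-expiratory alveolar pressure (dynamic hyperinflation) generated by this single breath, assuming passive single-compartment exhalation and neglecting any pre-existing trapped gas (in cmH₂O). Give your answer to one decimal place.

Flow: 76 L/min ÷ 60 = 1.2667 L/s.
R = (PIP − Pplat)/V̇ = (38.0 − 24.7) / 1.2667 = 13.3/1.2667 = 10.5 cmH2O·s/L.
C = Vt/(Pplat − PEEP) = 525.0 / (24.7 − 12) = 525.0/12.7 = 41.339 mL/cmH2O.
τ = R × C = 10.5 × 0.04134 L/cmH2O = 0.4341 s.
Fraction remaining = e^(−Te/τ) = e^(−0.82/0.4341) = 0.1512; trapped volume = 525.0 × 0.1512 = 79.38 mL.
Additional alveolar pressure from trapping ≈ V_trapped / C = 79.38 / 41.339 = 1.92 cmH2O.

1.9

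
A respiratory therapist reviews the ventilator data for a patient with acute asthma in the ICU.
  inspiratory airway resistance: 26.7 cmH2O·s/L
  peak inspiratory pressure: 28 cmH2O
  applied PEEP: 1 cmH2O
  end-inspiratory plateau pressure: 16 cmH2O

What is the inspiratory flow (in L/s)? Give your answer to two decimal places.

0.45

flow = (PIP − Pplat) / Raw = 12.0 / 26.7 = 0.4494 L/s.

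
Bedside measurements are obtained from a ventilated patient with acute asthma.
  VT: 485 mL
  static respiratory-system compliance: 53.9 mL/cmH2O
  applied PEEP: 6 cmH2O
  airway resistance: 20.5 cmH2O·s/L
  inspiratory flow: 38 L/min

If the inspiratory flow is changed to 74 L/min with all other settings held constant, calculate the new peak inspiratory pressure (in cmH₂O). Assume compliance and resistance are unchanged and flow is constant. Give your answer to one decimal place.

Flow: 38 L/min ÷ 60 = 0.6333 L/s.
New flow: 74 L/min ÷ 60 = 1.2333 L/s.
PIP = Vt/C + R·V̇ + PEEP (constant-flow equation of motion).
Only the resistive term changes: ΔPIP = R × ΔV̇ = 20.5 × (1.2333 − 0.6333) = 20.5 × 0.6 = 12.3 cmH2O.
Original PIP = 485/53.9 + 20.5×0.6333 + 6 = 27.981 cmH2O; new PIP = 27.981 + (12.3) = 40.281 cmH2O.

40.3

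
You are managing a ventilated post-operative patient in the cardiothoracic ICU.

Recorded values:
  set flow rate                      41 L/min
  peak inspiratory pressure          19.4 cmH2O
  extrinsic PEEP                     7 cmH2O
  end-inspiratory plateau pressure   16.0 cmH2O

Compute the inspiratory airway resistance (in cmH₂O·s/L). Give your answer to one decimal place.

Flow: 41 L/min ÷ 60 = 0.6833 L/s.
Raw = (PIP − Pplat) / flow = (19.4 − 16.0) / 0.6833 = 3.4 / 0.6833 = 4.976 cmH2O·s/L.

5.0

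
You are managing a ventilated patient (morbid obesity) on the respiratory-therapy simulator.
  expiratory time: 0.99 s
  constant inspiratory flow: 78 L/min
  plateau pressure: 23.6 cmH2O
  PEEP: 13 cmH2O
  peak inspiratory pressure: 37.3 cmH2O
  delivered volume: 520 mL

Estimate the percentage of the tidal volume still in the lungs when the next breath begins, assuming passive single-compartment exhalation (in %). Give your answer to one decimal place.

Flow: 78 L/min ÷ 60 = 1.3 L/s.
R = (PIP − Pplat)/V̇ = (37.3 − 23.6) / 1.3 = 13.7/1.3 = 10.538 cmH2O·s/L.
C = Vt/(Pplat − PEEP) = 520.0 / (23.6 − 13) = 520.0/10.6 = 49.057 mL/cmH2O.
τ = R × C = 10.538 × 0.04906 L/cmH2O = 0.517 s.
Fraction remaining at end-expiration = e^(−Te/τ) = e^(−0.99/0.517) = 0.1474 → 14.74%.

14.7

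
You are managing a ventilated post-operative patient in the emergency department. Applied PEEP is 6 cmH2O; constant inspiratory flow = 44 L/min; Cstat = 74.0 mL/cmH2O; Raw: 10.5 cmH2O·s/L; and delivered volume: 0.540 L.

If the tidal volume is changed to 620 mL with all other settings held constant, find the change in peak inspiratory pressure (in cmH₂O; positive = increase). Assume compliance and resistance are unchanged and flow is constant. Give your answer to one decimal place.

1.1

PIP = Vt/C + R·V̇ + PEEP (constant-flow equation of motion).
Only the elastic term changes: ΔPIP = ΔVt / C = (620 − 540) / 74.0 = 1.081 cmH2O.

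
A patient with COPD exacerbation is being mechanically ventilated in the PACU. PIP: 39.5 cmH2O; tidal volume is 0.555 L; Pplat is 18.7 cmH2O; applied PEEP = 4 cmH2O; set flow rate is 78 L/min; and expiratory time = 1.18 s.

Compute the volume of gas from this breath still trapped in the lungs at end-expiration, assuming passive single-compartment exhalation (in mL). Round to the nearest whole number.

79

Flow: 78 L/min ÷ 60 = 1.3 L/s.
R = (PIP − Pplat)/V̇ = (39.5 − 18.7) / 1.3 = 20.8/1.3 = 16.0 cmH2O·s/L.
C = Vt/(Pplat − PEEP) = 555.0 / (18.7 − 4) = 555.0/14.7 = 37.755 mL/cmH2O.
τ = R × C = 16.0 × 0.03776 L/cmH2O = 0.6042 s.
Fraction remaining = e^(−Te/τ) = e^(−1.18/0.6042) = 0.1418.
Trapped volume = 555.0 × 0.1418 = 78.699 mL.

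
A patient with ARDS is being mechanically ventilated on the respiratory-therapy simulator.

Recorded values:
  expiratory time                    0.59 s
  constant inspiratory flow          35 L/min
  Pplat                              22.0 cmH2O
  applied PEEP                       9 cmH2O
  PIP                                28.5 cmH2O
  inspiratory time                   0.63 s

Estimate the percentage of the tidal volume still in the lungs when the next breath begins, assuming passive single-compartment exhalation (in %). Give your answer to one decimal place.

Flow: 35 L/min ÷ 60 = 0.5833 L/s.
Vt = flow × Ti = 0.5833 L/s × 0.63 s × 1000 mL/L = 367.48 mL.
R = (PIP − Pplat)/V̇ = (28.5 − 22.0) / 0.5833 = 6.5/0.5833 = 11.143 cmH2O·s/L.
C = Vt/(Pplat − PEEP) = 367.48 / (22.0 − 9) = 367.48/13.0 = 28.268 mL/cmH2O.
τ = R × C = 11.143 × 0.02827 L/cmH2O = 0.315 s.
Fraction remaining at end-expiration = e^(−Te/τ) = e^(−0.59/0.315) = 0.1537 → 15.37%.

15.4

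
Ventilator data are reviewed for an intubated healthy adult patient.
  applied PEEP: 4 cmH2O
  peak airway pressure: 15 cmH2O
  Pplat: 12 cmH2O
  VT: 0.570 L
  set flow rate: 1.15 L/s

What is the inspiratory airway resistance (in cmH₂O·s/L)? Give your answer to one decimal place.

2.6

Raw = (PIP − Pplat) / flow = (15 − 12) / 1.15 = 3.0 / 1.15 = 2.609 cmH2O·s/L.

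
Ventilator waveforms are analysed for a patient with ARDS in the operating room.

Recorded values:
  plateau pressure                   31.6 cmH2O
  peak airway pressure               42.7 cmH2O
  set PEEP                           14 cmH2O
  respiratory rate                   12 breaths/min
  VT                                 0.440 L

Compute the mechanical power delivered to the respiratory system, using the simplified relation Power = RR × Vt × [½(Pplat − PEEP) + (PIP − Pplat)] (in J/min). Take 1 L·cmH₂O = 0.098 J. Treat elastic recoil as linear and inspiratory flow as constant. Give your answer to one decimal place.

Per-breath work = Vt × [½(Pplat−PEEP) + (PIP−Pplat)] = 0.440 × [0.5×17.6 + 11.1] = 0.440 × 19.9 = 8.756 L·cmH2O.
Power = 12 × 8.756 = 105.07 L·cmH2O/min.
× 0.098 J/(L·cmH2O) → 10.297 J/min.

10.3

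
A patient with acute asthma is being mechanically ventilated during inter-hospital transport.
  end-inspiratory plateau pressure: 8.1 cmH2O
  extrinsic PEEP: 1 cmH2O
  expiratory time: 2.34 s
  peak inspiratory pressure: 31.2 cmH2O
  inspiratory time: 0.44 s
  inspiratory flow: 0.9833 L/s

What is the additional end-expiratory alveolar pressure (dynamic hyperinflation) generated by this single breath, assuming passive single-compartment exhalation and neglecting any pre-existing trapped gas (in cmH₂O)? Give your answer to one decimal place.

Vt = flow × Ti = 0.9833 L/s × 0.44 s × 1000 mL/L = 432.65 mL.
R = (PIP − Pplat)/V̇ = (31.2 − 8.1) / 0.9833 = 23.1/0.9833 = 23.492 cmH2O·s/L.
C = Vt/(Pplat − PEEP) = 432.65 / (8.1 − 1) = 432.65/7.1 = 60.937 mL/cmH2O.
τ = R × C = 23.492 × 0.06094 L/cmH2O = 1.432 s.
Fraction remaining = e^(−Te/τ) = e^(−2.34/1.432) = 0.1951; trapped volume = 432.65 × 0.1951 = 84.41 mL.
Additional alveolar pressure from trapping ≈ V_trapped / C = 84.41 / 60.937 = 1.385 cmH2O.

1.4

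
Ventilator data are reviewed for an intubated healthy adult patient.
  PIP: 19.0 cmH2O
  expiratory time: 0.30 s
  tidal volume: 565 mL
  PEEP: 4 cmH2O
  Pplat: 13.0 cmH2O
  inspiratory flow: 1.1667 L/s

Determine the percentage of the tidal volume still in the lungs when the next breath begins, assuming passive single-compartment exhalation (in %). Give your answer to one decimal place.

39.5

R = (PIP − Pplat)/V̇ = (19.0 − 13.0) / 1.1667 = 6.0/1.1667 = 5.143 cmH2O·s/L.
C = Vt/(Pplat − PEEP) = 565.0 / (13.0 − 4) = 565.0/9.0 = 62.778 mL/cmH2O.
τ = R × C = 5.143 × 0.06278 L/cmH2O = 0.3229 s.
Fraction remaining at end-expiration = e^(−Te/τ) = e^(−0.30/0.3229) = 0.3949 → 39.49%.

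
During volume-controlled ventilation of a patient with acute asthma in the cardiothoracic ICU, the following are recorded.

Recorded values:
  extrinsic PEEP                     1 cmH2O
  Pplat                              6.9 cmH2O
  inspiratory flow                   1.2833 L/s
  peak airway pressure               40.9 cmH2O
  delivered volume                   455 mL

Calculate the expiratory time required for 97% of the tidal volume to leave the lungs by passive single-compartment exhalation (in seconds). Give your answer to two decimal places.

R = (PIP − Pplat)/V̇ = (40.9 − 6.9) / 1.2833 = 34.0/1.2833 = 26.494 cmH2O·s/L.
C = Vt/(Pplat − PEEP) = 455.0 / (6.9 − 1) = 455.0/5.9 = 77.119 mL/cmH2O.
τ = R × C = 26.494 × 0.07712 L/cmH2O = 2.043 s.
t = −τ·ln(1 − 0.97) = −2.043·ln(0.03) = 7.164 s.

7.16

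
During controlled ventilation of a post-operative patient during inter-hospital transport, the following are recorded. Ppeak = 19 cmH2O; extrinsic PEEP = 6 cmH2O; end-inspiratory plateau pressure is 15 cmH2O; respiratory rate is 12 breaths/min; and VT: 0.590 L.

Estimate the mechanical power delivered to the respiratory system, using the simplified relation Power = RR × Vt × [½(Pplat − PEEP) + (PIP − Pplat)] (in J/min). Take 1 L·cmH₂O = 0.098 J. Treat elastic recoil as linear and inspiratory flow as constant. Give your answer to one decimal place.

Per-breath work = Vt × [½(Pplat−PEEP) + (PIP−Pplat)] = 0.590 × [0.5×9.0 + 4.0] = 0.590 × 8.5 = 5.015 L·cmH2O.
Power = 12 × 5.015 = 60.18 L·cmH2O/min.
× 0.098 J/(L·cmH2O) → 5.898 J/min.

5.9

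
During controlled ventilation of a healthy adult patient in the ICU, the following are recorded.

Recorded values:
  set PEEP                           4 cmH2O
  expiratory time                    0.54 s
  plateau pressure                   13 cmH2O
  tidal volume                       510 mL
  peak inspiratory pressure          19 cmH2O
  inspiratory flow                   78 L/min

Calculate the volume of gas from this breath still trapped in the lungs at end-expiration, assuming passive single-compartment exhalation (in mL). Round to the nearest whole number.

65

Flow: 78 L/min ÷ 60 = 1.3 L/s.
R = (PIP − Pplat)/V̇ = (19 − 13) / 1.3 = 6.0/1.3 = 4.615 cmH2O·s/L.
C = Vt/(Pplat − PEEP) = 510.0 / (13 − 4) = 510.0/9.0 = 56.667 mL/cmH2O.
τ = R × C = 4.615 × 0.05667 L/cmH2O = 0.2615 s.
Fraction remaining = e^(−Te/τ) = e^(−0.54/0.2615) = 0.1268.
Trapped volume = 510.0 × 0.1268 = 64.668 mL.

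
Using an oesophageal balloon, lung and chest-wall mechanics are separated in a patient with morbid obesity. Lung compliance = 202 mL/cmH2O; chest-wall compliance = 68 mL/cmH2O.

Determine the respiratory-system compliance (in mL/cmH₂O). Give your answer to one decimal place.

50.9

Lung and chest wall are elastances in series: 1/Crs = 1/CL + 1/Ccw.
1/Crs = 1/202 + 1/68 = 0.01966.
Crs = 50.865 mL/cmH2O.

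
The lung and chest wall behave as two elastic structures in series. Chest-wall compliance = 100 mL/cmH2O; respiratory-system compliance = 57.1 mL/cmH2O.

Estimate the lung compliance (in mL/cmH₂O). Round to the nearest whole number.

133

1/CL = 1/Crs − 1/Ccw.
1/CL = 1/57.1 − 1/100 = 0.007513.
CL = 133.1 mL/cmH2O.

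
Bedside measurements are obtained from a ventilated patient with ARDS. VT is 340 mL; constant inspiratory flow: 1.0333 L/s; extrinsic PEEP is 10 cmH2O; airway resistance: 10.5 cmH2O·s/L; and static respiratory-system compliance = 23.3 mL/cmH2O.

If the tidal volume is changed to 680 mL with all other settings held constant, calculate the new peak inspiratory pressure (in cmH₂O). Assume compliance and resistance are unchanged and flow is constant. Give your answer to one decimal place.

PIP = Vt/C + R·V̇ + PEEP (constant-flow equation of motion).
Only the elastic term changes: ΔPIP = ΔVt / C = (680 − 340) / 23.3 = 14.592 cmH2O.
Original PIP = 340/23.3 + 10.5×1.0333 + 10 = 35.442 cmH2O; new PIP = 35.442 + (14.592) = 50.034 cmH2O.

50.0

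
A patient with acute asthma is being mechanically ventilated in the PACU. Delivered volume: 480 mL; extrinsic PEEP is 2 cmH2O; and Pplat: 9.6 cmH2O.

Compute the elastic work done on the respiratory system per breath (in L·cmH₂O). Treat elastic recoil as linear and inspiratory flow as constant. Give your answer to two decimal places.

Elastic work ≈ ½ × (Pplat − PEEP) × Vt = 0.5 × (9.6 − 2) × 0.480 L = 0.5 × 7.6 × 0.480 = 1.824 L·cmH2O.

1.82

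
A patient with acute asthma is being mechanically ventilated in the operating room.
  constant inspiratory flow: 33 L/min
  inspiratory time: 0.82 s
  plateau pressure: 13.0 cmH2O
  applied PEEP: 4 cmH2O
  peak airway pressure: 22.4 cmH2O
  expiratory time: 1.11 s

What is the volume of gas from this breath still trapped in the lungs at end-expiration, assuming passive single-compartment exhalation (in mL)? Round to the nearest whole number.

123

Flow: 33 L/min ÷ 60 = 0.55 L/s.
Vt = flow × Ti = 0.55 L/s × 0.82 s × 1000 mL/L = 451.0 mL.
R = (PIP − Pplat)/V̇ = (22.4 − 13.0) / 0.55 = 9.4/0.55 = 17.091 cmH2O·s/L.
C = Vt/(Pplat − PEEP) = 451.0 / (13.0 − 4) = 451.0/9.0 = 50.111 mL/cmH2O.
τ = R × C = 17.091 × 0.05011 L/cmH2O = 0.8564 s.
Fraction remaining = e^(−Te/τ) = e^(−1.11/0.8564) = 0.2736.
Trapped volume = 451.0 × 0.2736 = 123.39 mL.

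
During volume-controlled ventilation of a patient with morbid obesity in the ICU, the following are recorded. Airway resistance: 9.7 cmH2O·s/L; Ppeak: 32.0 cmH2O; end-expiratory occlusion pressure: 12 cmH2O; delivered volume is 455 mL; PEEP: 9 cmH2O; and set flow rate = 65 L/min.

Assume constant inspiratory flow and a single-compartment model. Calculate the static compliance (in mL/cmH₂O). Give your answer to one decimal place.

Flow: 65 L/min ÷ 60 = 1.0833 L/s.
Total PEEP = 12 cmH2O (set 9 + intrinsic 3); this is the baseline alveolar pressure.
Equation of motion (constant flow): PIP = Vt/C + R·V̇ + PEEP.
Vt/C = PIP − R·V̇ − PEEP = 32.0 − 9.7×1.0833 − 12 = 32.0 − 10.508 − 12 = 9.492 cmH2O.
C = Vt / 9.492 = 455 / 9.492 = 47.935 mL/cmH2O.

47.9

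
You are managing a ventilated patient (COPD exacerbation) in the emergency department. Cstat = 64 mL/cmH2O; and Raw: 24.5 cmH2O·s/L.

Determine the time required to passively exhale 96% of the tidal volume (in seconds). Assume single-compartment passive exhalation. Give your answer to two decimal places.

5.05

τ = R × C = 24.5 × 64 mL/cmH2O = 24.5 × 0.064 L/cmH2O = 1.568 s.
Exhaled fraction f = 1 − e^(−t/τ) → t = −τ·ln(1 − f) = −1.568·ln(0.04) = 5.047 s.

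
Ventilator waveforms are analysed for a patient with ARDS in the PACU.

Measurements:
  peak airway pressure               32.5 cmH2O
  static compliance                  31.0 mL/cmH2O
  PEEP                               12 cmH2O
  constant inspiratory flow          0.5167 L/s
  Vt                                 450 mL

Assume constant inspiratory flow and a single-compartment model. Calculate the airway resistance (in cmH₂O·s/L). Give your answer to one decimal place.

Equation of motion (constant flow): PIP = Vt/C + R·V̇ + PEEP.
R·V̇ = PIP − Vt/C − PEEP = 32.5 − 450/31.0 − 12 = 32.5 − 14.516 − 12 = 5.984 cmH2O.
R = 5.984 / 0.5167 = 11.581 cmH2O·s/L.

11.6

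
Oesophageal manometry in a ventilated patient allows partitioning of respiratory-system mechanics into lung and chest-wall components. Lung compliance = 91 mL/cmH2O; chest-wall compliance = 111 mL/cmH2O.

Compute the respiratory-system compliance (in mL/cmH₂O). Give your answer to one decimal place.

Lung and chest wall are elastances in series: 1/Crs = 1/CL + 1/Ccw.
1/Crs = 1/91 + 1/111 = 0.02.
Crs = 50.0 mL/cmH2O.

50.0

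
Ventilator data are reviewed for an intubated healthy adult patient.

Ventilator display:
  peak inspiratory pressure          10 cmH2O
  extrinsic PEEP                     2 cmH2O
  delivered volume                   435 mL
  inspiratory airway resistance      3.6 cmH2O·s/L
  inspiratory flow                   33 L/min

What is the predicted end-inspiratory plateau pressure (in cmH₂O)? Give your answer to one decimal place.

8.0

Flow: 33 L/min ÷ 60 = 0.55 L/s.
Pplat = PIP − Raw × flow = 10 − 3.6 × 0.55 = 10 − 1.98 = 8.02 cmH2O.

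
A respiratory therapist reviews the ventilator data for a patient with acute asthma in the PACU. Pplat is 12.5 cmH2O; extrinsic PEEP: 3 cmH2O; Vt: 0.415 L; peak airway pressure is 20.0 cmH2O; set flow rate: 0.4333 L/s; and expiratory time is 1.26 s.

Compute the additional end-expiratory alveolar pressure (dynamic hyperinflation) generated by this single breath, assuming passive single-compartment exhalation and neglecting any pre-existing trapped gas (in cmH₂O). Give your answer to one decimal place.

1.8

R = (PIP − Pplat)/V̇ = (20.0 − 12.5) / 0.4333 = 7.5/0.4333 = 17.309 cmH2O·s/L.
C = Vt/(Pplat − PEEP) = 415.0 / (12.5 − 3) = 415.0/9.5 = 43.684 mL/cmH2O.
τ = R × C = 17.309 × 0.04368 L/cmH2O = 0.7561 s.
Fraction remaining = e^(−Te/τ) = e^(−1.26/0.7561) = 0.1889; trapped volume = 415.0 × 0.1889 = 78.394 mL.
Additional alveolar pressure from trapping ≈ V_trapped / C = 78.394 / 43.684 = 1.795 cmH2O.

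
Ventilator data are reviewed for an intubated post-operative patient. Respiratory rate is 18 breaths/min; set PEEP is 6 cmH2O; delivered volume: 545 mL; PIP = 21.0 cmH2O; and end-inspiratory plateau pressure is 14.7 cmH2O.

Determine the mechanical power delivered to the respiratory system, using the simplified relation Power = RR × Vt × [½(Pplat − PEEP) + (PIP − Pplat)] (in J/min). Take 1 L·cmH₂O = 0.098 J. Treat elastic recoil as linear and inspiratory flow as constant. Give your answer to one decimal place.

10.2

Per-breath work = Vt × [½(Pplat−PEEP) + (PIP−Pplat)] = 0.545 × [0.5×8.7 + 6.3] = 0.545 × 10.65 = 5.804 L·cmH2O.
Power = 18 × 5.804 = 104.47 L·cmH2O/min.
× 0.098 J/(L·cmH2O) → 10.238 J/min.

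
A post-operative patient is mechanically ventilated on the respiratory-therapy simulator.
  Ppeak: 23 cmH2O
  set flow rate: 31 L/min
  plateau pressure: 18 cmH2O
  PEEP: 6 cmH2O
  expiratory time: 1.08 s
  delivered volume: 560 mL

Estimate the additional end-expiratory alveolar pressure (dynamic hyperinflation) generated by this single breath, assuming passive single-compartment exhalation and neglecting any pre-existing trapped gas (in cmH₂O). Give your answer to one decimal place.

Flow: 31 L/min ÷ 60 = 0.5167 L/s.
R = (PIP − Pplat)/V̇ = (23 − 18) / 0.5167 = 5.0/0.5167 = 9.677 cmH2O·s/L.
C = Vt/(Pplat − PEEP) = 560.0 / (18 − 6) = 560.0/12.0 = 46.667 mL/cmH2O.
τ = R × C = 9.677 × 0.04667 L/cmH2O = 0.4516 s.
Fraction remaining = e^(−Te/τ) = e^(−1.08/0.4516) = 0.09149; trapped volume = 560.0 × 0.09149 = 51.234 mL.
Additional alveolar pressure from trapping ≈ V_trapped / C = 51.234 / 46.667 = 1.098 cmH2O.

1.1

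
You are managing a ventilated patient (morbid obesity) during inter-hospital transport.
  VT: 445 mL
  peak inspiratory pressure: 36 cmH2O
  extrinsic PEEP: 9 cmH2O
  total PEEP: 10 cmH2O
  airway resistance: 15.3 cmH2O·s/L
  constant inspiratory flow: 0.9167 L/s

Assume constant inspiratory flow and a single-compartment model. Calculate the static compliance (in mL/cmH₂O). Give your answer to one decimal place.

Total PEEP = 10 cmH2O (set 9 + intrinsic 1); this is the baseline alveolar pressure.
Equation of motion (constant flow): PIP = Vt/C + R·V̇ + PEEP.
Vt/C = PIP − R·V̇ − PEEP = 36 − 15.3×0.9167 − 10 = 36 − 14.026 − 10 = 11.974 cmH2O.
C = Vt / 11.974 = 445 / 11.974 = 37.164 mL/cmH2O.

37.2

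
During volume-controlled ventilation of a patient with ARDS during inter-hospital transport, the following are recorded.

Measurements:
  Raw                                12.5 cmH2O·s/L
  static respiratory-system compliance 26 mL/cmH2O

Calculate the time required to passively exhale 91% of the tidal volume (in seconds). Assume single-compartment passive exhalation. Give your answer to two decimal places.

0.78

τ = R × C = 12.5 × 26 mL/cmH2O = 12.5 × 0.026 L/cmH2O = 0.325 s.
Exhaled fraction f = 1 − e^(−t/τ) → t = −τ·ln(1 − f) = −0.325·ln(0.09) = 0.7826 s.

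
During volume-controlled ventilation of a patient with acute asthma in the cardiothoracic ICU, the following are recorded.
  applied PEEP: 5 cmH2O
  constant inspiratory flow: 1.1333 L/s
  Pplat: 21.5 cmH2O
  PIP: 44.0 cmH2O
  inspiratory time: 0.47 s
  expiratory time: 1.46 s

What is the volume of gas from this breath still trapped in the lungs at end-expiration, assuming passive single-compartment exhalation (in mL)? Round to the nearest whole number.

55

Vt = flow × Ti = 1.1333 L/s × 0.47 s × 1000 mL/L = 532.65 mL.
R = (PIP − Pplat)/V̇ = (44.0 − 21.5) / 1.1333 = 22.5/1.1333 = 19.854 cmH2O·s/L.
C = Vt/(Pplat − PEEP) = 532.65 / (21.5 − 5) = 532.65/16.5 = 32.282 mL/cmH2O.
τ = R × C = 19.854 × 0.03228 L/cmH2O = 0.6409 s.
Fraction remaining = e^(−Te/τ) = e^(−1.46/0.6409) = 0.1025.
Trapped volume = 532.65 × 0.1025 = 54.597 mL.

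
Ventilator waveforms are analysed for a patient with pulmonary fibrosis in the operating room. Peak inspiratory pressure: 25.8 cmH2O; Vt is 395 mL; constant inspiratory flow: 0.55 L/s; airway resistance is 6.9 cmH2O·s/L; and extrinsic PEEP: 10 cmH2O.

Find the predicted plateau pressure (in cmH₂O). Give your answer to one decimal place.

22.0

Pplat = PIP − Raw × flow = 25.8 − 6.9 × 0.55 = 25.8 − 3.795 = 22.005 cmH2O.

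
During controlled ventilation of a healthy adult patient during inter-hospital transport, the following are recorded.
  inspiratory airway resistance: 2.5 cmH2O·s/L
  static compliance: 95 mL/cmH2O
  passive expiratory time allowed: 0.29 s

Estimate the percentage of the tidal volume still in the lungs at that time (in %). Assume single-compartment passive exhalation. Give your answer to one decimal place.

τ = R × C = 2.5 × 95 mL/cmH2O = 2.5 × 0.095 L/cmH2O = 0.2375 s.
Passive exhalation: V(t)/V₀ = e^(−t/τ) = e^(−0.29/0.2375) = 0.2949.
Fraction remaining = 0.2949 → 29.49%.

29.5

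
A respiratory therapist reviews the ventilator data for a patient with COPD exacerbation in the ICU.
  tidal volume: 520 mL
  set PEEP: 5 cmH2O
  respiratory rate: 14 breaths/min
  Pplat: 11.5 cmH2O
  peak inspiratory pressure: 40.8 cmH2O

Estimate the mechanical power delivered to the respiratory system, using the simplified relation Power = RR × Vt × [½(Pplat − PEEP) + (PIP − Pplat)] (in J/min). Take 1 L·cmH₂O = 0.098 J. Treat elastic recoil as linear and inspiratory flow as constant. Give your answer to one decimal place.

23.2

Per-breath work = Vt × [½(Pplat−PEEP) + (PIP−Pplat)] = 0.520 × [0.5×6.5 + 29.3] = 0.520 × 32.55 = 16.926 L·cmH2O.
Power = 14 × 16.926 = 236.96 L·cmH2O/min.
× 0.098 J/(L·cmH2O) → 23.222 J/min.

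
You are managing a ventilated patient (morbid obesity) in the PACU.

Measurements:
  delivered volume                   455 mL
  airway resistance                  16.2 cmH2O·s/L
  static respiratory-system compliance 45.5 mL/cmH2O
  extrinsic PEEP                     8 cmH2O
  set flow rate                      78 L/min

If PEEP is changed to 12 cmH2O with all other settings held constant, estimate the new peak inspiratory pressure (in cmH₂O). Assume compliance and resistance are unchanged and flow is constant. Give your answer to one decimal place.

Flow: 78 L/min ÷ 60 = 1.3 L/s.
PIP = Vt/C + R·V̇ + PEEP (constant-flow equation of motion).
Only the baseline term changes: ΔPIP = ΔPEEP = 12 − 8 = 4.0 cmH2O.
Original PIP = 455/45.5 + 16.2×1.3 + 8 = 39.06 cmH2O; new PIP = 39.06 + (4.0) = 43.06 cmH2O.

43.1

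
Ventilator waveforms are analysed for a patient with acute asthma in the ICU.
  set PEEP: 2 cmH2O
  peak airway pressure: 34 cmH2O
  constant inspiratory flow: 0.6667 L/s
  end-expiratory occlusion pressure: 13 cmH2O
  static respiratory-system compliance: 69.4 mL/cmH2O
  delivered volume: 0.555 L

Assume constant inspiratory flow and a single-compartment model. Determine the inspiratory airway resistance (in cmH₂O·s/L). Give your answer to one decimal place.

Total PEEP = 13 cmH2O (set 2 + intrinsic 11); this is the baseline alveolar pressure.
Equation of motion (constant flow): PIP = Vt/C + R·V̇ + PEEP.
R·V̇ = PIP − Vt/C − PEEP = 34 − 555/69.4 − 13 = 34 − 7.997 − 13 = 13.003 cmH2O.
R = 13.003 / 0.6667 = 19.504 cmH2O·s/L.

19.5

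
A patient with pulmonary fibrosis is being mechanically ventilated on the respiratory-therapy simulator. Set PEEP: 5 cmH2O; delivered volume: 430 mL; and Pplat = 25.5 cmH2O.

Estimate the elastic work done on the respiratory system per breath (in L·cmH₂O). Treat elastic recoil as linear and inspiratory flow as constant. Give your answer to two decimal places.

Elastic work ≈ ½ × (Pplat − PEEP) × Vt = 0.5 × (25.5 − 5) × 0.430 L = 0.5 × 20.5 × 0.430 = 4.408 L·cmH2O.

4.41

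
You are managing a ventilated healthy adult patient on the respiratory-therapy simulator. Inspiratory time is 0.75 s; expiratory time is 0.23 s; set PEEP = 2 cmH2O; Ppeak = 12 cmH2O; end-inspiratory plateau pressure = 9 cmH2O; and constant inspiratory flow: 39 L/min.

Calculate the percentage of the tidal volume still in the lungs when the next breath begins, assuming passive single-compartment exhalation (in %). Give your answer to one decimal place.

Flow: 39 L/min ÷ 60 = 0.65 L/s.
Vt = flow × Ti = 0.65 L/s × 0.75 s × 1000 mL/L = 487.5 mL.
R = (PIP − Pplat)/V̇ = (12 − 9) / 0.65 = 3.0/0.65 = 4.615 cmH2O·s/L.
C = Vt/(Pplat − PEEP) = 487.5 / (9 − 2) = 487.5/7.0 = 69.643 mL/cmH2O.
τ = R × C = 4.615 × 0.06964 L/cmH2O = 0.3214 s.
Fraction remaining at end-expiration = e^(−Te/τ) = e^(−0.23/0.3214) = 0.4889 → 48.89%.

48.9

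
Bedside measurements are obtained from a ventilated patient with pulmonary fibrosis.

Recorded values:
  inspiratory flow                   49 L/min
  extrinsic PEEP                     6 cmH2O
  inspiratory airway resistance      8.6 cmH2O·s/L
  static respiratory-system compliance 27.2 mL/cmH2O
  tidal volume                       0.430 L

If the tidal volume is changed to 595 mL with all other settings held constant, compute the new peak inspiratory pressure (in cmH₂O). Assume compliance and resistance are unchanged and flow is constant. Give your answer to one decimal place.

34.9

Flow: 49 L/min ÷ 60 = 0.8167 L/s.
PIP = Vt/C + R·V̇ + PEEP (constant-flow equation of motion).
Only the elastic term changes: ΔPIP = ΔVt / C = (595 − 430) / 27.2 = 6.066 cmH2O.
Original PIP = 430/27.2 + 8.6×0.8167 + 6 = 28.832 cmH2O; new PIP = 28.832 + (6.066) = 34.898 cmH2O.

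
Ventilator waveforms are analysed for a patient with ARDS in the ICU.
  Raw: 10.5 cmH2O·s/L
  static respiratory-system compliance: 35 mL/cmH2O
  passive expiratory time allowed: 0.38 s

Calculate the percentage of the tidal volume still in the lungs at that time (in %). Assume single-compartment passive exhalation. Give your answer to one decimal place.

35.6

τ = R × C = 10.5 × 35 mL/cmH2O = 10.5 × 0.035 L/cmH2O = 0.3675 s.
Passive exhalation: V(t)/V₀ = e^(−t/τ) = e^(−0.38/0.3675) = 0.3556.
Fraction remaining = 0.3556 → 35.56%.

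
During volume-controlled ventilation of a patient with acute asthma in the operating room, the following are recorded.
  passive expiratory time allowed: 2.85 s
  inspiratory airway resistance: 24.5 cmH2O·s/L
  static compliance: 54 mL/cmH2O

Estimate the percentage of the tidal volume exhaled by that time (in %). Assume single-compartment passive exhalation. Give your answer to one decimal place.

τ = R × C = 24.5 × 54 mL/cmH2O = 24.5 × 0.054 L/cmH2O = 1.323 s.
Passive exhalation: V(t)/V₀ = e^(−t/τ) = e^(−2.85/1.323) = 0.116.
Fraction exhaled = 1 − 0.116 = 0.884 → 88.4%.

88.4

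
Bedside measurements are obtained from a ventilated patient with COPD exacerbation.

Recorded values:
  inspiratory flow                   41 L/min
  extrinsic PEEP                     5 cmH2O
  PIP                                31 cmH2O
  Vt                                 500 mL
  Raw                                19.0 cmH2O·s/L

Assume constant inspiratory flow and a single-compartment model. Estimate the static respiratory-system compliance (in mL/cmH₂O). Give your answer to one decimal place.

38.4

Flow: 41 L/min ÷ 60 = 0.6833 L/s.
Equation of motion (constant flow): PIP = Vt/C + R·V̇ + PEEP.
Vt/C = PIP − R·V̇ − PEEP = 31 − 19.0×0.6833 − 5 = 31 − 12.983 − 5 = 13.017 cmH2O.
C = Vt / 13.017 = 500 / 13.017 = 38.411 mL/cmH2O.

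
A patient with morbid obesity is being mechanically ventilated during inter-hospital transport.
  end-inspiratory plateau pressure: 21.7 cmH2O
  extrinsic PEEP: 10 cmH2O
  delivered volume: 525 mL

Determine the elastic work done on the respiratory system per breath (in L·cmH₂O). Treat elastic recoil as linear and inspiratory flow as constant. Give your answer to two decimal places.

Elastic work ≈ ½ × (Pplat − PEEP) × Vt = 0.5 × (21.7 − 10) × 0.525 L = 0.5 × 11.7 × 0.525 = 3.071 L·cmH2O.

3.07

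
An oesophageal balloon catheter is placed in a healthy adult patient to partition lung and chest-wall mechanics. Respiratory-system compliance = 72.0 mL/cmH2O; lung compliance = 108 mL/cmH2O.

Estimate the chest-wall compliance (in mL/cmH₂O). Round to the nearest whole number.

216

1/Ccw = 1/Crs − 1/CL.
1/Ccw = 1/72.0 − 1/108 = 0.00463.
Ccw = 215.98 mL/cmH2O.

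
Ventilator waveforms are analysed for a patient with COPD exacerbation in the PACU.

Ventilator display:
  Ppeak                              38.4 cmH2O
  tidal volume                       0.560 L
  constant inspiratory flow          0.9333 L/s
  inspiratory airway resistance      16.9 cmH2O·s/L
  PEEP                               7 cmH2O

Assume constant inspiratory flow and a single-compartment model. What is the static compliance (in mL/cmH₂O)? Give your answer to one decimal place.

35.8

Equation of motion (constant flow): PIP = Vt/C + R·V̇ + PEEP.
Vt/C = PIP − R·V̇ − PEEP = 38.4 − 16.9×0.9333 − 7 = 38.4 − 15.773 − 7 = 15.627 cmH2O.
C = Vt / 15.627 = 560 / 15.627 = 35.835 mL/cmH2O.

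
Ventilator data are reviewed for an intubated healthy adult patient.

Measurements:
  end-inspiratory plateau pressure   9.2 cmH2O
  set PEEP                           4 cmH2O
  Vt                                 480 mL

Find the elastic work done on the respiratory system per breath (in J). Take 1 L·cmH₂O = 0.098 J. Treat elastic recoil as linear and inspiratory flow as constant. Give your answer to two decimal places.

0.12

Elastic work ≈ ½ × (Pplat − PEEP) × Vt = 0.5 × (9.2 − 4) × 0.480 L = 0.5 × 5.2 × 0.480 = 1.248 L·cmH2O.
× 0.098 J/(L·cmH2O) → 0.1223 J.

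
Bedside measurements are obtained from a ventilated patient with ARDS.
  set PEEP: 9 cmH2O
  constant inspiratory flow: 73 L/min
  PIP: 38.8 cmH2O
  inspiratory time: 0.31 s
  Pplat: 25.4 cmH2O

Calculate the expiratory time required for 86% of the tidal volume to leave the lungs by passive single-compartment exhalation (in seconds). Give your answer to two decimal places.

Flow: 73 L/min ÷ 60 = 1.2167 L/s.
Vt = flow × Ti = 1.2167 L/s × 0.31 s × 1000 mL/L = 377.18 mL.
R = (PIP − Pplat)/V̇ = (38.8 − 25.4) / 1.2167 = 13.4/1.2167 = 11.013 cmH2O·s/L.
C = Vt/(Pplat − PEEP) = 377.18 / (25.4 − 9) = 377.18/16.4 = 22.999 mL/cmH2O.
τ = R × C = 11.013 × 0.023 L/cmH2O = 0.2533 s.
t = −τ·ln(1 − 0.86) = −0.2533·ln(0.14) = 0.498 s.

0.50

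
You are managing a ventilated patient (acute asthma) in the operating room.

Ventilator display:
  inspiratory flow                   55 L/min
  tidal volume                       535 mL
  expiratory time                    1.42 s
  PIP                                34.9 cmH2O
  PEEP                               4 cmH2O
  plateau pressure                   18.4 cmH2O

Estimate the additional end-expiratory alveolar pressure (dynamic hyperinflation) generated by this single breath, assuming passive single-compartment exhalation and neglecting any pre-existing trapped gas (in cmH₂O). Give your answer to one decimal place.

Flow: 55 L/min ÷ 60 = 0.9167 L/s.
R = (PIP − Pplat)/V̇ = (34.9 − 18.4) / 0.9167 = 16.5/0.9167 = 17.999 cmH2O·s/L.
C = Vt/(Pplat − PEEP) = 535.0 / (18.4 − 4) = 535.0/14.4 = 37.153 mL/cmH2O.
τ = R × C = 17.999 × 0.03715 L/cmH2O = 0.6687 s.
Fraction remaining = e^(−Te/τ) = e^(−1.42/0.6687) = 0.1196; trapped volume = 535.0 × 0.1196 = 63.986 mL.
Additional alveolar pressure from trapping ≈ V_trapped / C = 63.986 / 37.153 = 1.722 cmH2O.

1.7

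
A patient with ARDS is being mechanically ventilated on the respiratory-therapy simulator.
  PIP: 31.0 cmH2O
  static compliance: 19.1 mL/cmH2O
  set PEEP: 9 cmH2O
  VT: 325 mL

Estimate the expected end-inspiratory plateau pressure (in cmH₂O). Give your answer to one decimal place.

Pplat = PEEP + Vt / Cstat = 9 + 325 / 19.1 = 9 + 17.016 = 26.016 cmH2O.

26.0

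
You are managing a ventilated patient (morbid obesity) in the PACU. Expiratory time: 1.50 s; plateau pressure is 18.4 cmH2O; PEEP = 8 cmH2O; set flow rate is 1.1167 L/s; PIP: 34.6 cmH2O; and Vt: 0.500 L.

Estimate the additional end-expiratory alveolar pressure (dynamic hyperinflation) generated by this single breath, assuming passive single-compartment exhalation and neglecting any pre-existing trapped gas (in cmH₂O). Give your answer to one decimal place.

1.2

R = (PIP − Pplat)/V̇ = (34.6 − 18.4) / 1.1167 = 16.2/1.1167 = 14.507 cmH2O·s/L.
C = Vt/(Pplat − PEEP) = 500.0 / (18.4 − 8) = 500.0/10.4 = 48.077 mL/cmH2O.
τ = R × C = 14.507 × 0.04808 L/cmH2O = 0.6975 s.
Fraction remaining = e^(−Te/τ) = e^(−1.50/0.6975) = 0.1164; trapped volume = 500.0 × 0.1164 = 58.2 mL.
Additional alveolar pressure from trapping ≈ V_trapped / C = 58.2 / 48.077 = 1.211 cmH2O.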